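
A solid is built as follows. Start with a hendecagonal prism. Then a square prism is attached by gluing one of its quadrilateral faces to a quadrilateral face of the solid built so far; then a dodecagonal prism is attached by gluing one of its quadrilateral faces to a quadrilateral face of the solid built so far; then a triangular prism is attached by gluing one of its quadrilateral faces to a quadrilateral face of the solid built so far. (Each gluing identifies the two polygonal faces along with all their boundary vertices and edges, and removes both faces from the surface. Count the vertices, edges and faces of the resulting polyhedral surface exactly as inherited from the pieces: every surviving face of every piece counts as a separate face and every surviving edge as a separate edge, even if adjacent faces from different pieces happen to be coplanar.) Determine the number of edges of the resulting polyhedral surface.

78

A hendecagonal prism: V=22, E=33, F=13.
Attach a square prism (V=8, E=12, F=6) along a 4-gon: merge 4 vertices and 4 edges, delete both glued faces → V=26, E=41, F=17.
Attach a dodecagonal prism (V=24, E=36, F=14) along a 4-gon: merge 4 vertices and 4 edges, delete both glued faces → V=46, E=73, F=29.
Attach a triangular prism (V=6, E=9, F=5) along a 4-gon: merge 4 vertices and 4 edges, delete both glued faces → V=48, E=78, F=32.
Check: V − E + F = 48 − 78 + 32 = 2.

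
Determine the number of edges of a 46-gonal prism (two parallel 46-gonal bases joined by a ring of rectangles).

A prism on an n-gon has two n-gon bases and n rectangular sides: V = 2·46 = 92, E = 3·46 = 138, F = 46 + 2 = 48.

138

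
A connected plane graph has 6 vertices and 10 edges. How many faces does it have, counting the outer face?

6

Euler's formula for a connected plane graph: V − E + F = 2, so F = 2 − 6 + 10 = 6.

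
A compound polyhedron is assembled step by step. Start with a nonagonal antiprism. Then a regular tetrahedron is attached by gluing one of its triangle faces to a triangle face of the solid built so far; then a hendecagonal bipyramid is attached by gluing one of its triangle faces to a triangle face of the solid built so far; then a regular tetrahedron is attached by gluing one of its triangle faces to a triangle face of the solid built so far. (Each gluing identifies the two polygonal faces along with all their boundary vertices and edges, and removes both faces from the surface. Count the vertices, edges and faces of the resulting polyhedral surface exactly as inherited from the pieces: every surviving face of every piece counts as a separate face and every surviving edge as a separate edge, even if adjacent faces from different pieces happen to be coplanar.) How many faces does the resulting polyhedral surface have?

A nonagonal antiprism: V=18, E=36, F=20.
Attach a regular tetrahedron (V=4, E=6, F=4) along a 3-gon: merge 3 vertices and 3 edges, delete both glued faces → V=19, E=39, F=22.
Attach a hendecagonal bipyramid (V=13, E=33, F=22) along a 3-gon: merge 3 vertices and 3 edges, delete both glued faces → V=29, E=69, F=42.
Attach a regular tetrahedron (V=4, E=6, F=4) along a 3-gon: merge 3 vertices and 3 edges, delete both glued faces → V=30, E=72, F=44.
Check: V − E + F = 30 − 72 + 44 = 2.

44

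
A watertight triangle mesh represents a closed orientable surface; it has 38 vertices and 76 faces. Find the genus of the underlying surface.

Every face is a triangle, so 2E = 3·76 = 228, giving E = 114.
χ = V − E + F = 38 − 114 + 76 = 0.
For a closed orientable surface χ = 2 − 2g, so g = (2 − (0))/2 = 1.

1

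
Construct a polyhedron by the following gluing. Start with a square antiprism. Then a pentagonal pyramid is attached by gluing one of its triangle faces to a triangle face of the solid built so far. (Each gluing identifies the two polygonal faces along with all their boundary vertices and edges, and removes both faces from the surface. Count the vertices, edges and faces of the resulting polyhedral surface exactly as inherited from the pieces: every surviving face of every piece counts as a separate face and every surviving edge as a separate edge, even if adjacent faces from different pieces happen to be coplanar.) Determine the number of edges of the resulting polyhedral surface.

23

A square antiprism: V=8, E=16, F=10.
Attach a pentagonal pyramid (V=6, E=10, F=6) along a 3-gon: merge 3 vertices and 3 edges, delete both glued faces → V=11, E=23, F=14.
Check: V − E + F = 11 − 23 + 14 = 2.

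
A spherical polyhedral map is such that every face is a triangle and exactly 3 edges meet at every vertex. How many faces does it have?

Each face has 3 edges and each edge borders two faces, so 2E = 3F.
Each vertex has degree 3, so 3V = 2E and hence V = 3F/3.
Euler: V − E + F = 2 ⇒ (3F/3) − (3F/2) + F = 2.
Multiply by 6: (6 − 9 + 6)F = 12, i.e. 3F = 12.
So F = 4, E = 3·4/2 = 6, V = 3·4/3 = 4.

4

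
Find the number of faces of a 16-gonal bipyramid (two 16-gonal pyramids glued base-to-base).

A bipyramid over an n-gon has 2n triangular faces and n + 2 vertices: V = 16 + 2 = 18, E = 3·16 = 48, F = 2·16 = 32.

32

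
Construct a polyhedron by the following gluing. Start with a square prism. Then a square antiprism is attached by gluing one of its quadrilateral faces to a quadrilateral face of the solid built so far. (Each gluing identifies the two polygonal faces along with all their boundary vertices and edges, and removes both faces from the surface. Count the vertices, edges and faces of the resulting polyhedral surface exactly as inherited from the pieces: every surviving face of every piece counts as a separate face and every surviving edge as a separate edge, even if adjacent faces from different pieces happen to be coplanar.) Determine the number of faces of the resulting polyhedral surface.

A square prism: V=8, E=12, F=6.
Attach a square antiprism (V=8, E=16, F=10) along a 4-gon: merge 4 vertices and 4 edges, delete both glued faces → V=12, E=24, F=14.
Check: V − E + F = 12 − 24 + 14 = 2.

14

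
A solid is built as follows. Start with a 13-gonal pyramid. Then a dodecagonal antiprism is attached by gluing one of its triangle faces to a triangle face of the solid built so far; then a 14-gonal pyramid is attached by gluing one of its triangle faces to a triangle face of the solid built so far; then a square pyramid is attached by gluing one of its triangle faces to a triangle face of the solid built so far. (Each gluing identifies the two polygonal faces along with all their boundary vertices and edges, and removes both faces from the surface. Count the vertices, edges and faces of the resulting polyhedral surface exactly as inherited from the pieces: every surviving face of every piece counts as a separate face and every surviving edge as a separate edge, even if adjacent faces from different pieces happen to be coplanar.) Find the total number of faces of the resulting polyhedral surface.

54

A 13-gonal pyramid: V=14, E=26, F=14.
Attach a dodecagonal antiprism (V=24, E=48, F=26) along a 3-gon: merge 3 vertices and 3 edges, delete both glued faces → V=35, E=71, F=38.
Attach a 14-gonal pyramid (V=15, E=28, F=15) along a 3-gon: merge 3 vertices and 3 edges, delete both glued faces → V=47, E=96, F=51.
Attach a square pyramid (V=5, E=8, F=5) along a 3-gon: merge 3 vertices and 3 edges, delete both glued faces → V=49, E=101, F=54.
Check: V − E + F = 49 − 101 + 54 = 2.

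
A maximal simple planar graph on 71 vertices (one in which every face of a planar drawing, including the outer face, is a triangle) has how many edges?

In a plane triangulation 3F = 2E and V − E + F = 2, so E = 3V − 6 = 3·71 − 6 = 207.

207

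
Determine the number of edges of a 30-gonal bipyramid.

90

A bipyramid over an n-gon has 2n triangular faces and n + 2 vertices: V = 30 + 2 = 32, E = 3·30 = 90, F = 2·30 = 60.
Check: V − E + F = 32 − 90 + 60 = 2.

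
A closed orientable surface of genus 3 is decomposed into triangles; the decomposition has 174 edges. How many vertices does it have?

χ = 2 − 2·3 = -4, and every face is a triangle so 3F = 2E.
F = 2E/3 = 116. Then V = -4 + E − F = -4 + 174 − 116 = 54.

54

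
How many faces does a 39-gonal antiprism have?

80

An antiprism on an n-gon has two n-gon caps and 2n triangles: V = 2·39 = 78, E = 4·39 = 156, F = 2·39 + 2 = 80.
Check: V − E + F = 78 − 156 + 80 = 2.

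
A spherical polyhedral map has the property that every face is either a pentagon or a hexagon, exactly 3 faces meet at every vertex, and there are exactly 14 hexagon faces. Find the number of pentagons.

Let x be the number of pentagons; then F = 14 + x.
Edge–face incidences: 2E = 6·14 + 5·x = 84 + 5x.
Every vertex has degree 3, so 3V = 2E.
Euler: V − E + F = 2 ⇒ (2E)/3 − E + (14 + x) = 2.
Multiply by 6: 2·(2E) − 3·(2E) + 6·(14 + x) = 12, i.e. 84 + 6x − (84 + 5x) = 12.
Collecting terms: x = 12.
Then 2E = 84 + 5·12 = 144, so E = 72, V = 2E/3 = 48, F = 14 + 12 = 26.

12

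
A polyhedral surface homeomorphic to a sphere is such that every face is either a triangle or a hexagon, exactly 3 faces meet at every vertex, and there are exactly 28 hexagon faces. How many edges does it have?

Let x be the number of triangles; then F = 28 + x.
Edge–face incidences: 2E = 6·28 + 3·x = 168 + 3x.
Every vertex has degree 3, so 3V = 2E.
Euler: V − E + F = 2 ⇒ (2E)/3 − E + (28 + x) = 2.
Multiply by 6: 2·(2E) − 3·(2E) + 6·(28 + x) = 12, i.e. 168 + 6x − (168 + 3x) = 12.
Collecting terms: 3x = 12, so x = 4.
Then 2E = 168 + 3·4 = 180, so E = 90, V = 2E/3 = 60, F = 28 + 4 = 32.

90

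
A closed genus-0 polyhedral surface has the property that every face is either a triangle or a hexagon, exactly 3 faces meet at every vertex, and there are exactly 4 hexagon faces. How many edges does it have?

Let x be the number of triangles; then F = 4 + x.
Edge–face incidences: 2E = 6·4 + 3·x = 24 + 3x.
Every vertex has degree 3, so 3V = 2E.
Euler: V − E + F = 2 ⇒ (2E)/3 − E + (4 + x) = 2.
Multiply by 6: 2·(2E) − 3·(2E) + 6·(4 + x) = 12, i.e. 24 + 6x − (24 + 3x) = 12.
Collecting terms: 3x = 12, so x = 4.
Then 2E = 24 + 3·4 = 36, so E = 18, V = 2E/3 = 12, F = 4 + 4 = 8.

18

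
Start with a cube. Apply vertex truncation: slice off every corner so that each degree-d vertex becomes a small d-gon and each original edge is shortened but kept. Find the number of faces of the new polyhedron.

14

The base solid has V = 8, E = 12, F = 6.
Truncation replaces each original edge-end by a new vertex, so V′ = 2E = 24.
Each original edge survives, and each old vertex of degree d contributes d new edges; summing degrees gives Σd = 2E, so E′ = E + 2E = 3E = 36.
Each original face survives and each original vertex becomes one new face: F′ = F + V = 14.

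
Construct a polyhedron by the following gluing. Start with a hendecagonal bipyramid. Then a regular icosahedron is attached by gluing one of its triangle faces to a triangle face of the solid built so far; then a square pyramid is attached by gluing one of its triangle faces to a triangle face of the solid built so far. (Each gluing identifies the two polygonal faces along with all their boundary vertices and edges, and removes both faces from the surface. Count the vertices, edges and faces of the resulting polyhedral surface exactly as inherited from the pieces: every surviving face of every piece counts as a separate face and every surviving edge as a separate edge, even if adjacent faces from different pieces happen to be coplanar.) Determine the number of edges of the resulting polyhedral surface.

A hendecagonal bipyramid: V=13, E=33, F=22.
Attach a regular icosahedron (V=12, E=30, F=20) along a 3-gon: merge 3 vertices and 3 edges, delete both glued faces → V=22, E=60, F=40.
Attach a square pyramid (V=5, E=8, F=5) along a 3-gon: merge 3 vertices and 3 edges, delete both glued faces → V=24, E=65, F=43.
Check: V − E + F = 24 − 65 + 43 = 2.

65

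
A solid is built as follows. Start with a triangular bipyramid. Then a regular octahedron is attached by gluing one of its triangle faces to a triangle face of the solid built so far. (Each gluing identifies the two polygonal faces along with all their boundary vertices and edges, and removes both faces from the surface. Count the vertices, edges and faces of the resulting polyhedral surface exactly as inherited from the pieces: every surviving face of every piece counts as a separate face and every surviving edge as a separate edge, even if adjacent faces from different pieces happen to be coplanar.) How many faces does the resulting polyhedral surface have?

12

A triangular bipyramid: V=5, E=9, F=6.
Attach a regular octahedron (V=6, E=12, F=8) along a 3-gon: merge 3 vertices and 3 edges, delete both glued faces → V=8, E=18, F=12.
Check: V − E + F = 8 − 18 + 12 = 2.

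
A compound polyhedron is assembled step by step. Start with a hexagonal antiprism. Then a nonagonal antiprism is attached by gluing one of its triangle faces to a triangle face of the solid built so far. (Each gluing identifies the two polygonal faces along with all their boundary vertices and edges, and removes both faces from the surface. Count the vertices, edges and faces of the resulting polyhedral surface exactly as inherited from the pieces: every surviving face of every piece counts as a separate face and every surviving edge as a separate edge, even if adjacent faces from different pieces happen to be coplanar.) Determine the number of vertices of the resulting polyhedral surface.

27

A hexagonal antiprism: V=12, E=24, F=14.
Attach a nonagonal antiprism (V=18, E=36, F=20) along a 3-gon: merge 3 vertices and 3 edges, delete both glued faces → V=27, E=57, F=32.
Check: V − E + F = 27 − 57 + 32 = 2.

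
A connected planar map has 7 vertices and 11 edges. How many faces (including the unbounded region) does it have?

Euler's formula for a connected plane graph: V − E + F = 2, so F = 2 − 7 + 11 = 6.

6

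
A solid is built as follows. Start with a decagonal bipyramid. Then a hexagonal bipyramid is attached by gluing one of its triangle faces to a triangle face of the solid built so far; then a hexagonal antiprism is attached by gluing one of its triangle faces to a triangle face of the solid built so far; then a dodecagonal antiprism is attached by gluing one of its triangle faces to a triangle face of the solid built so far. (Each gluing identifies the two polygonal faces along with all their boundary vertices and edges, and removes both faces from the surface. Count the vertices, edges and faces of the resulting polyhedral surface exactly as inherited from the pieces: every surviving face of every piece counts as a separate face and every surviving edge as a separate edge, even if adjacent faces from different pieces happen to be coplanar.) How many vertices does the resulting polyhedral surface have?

47

A decagonal bipyramid: V=12, E=30, F=20.
Attach a hexagonal bipyramid (V=8, E=18, F=12) along a 3-gon: merge 3 vertices and 3 edges, delete both glued faces → V=17, E=45, F=30.
Attach a hexagonal antiprism (V=12, E=24, F=14) along a 3-gon: merge 3 vertices and 3 edges, delete both glued faces → V=26, E=66, F=42.
Attach a dodecagonal antiprism (V=24, E=48, F=26) along a 3-gon: merge 3 vertices and 3 edges, delete both glued faces → V=47, E=111, F=66.
Check: V − E + F = 47 − 111 + 66 = 2.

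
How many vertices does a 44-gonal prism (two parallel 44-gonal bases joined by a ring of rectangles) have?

88

A prism on an n-gon has two n-gon bases and n rectangular sides: V = 2·44 = 88, E = 3·44 = 132, F = 44 + 2 = 46.
Check: V − E + F = 88 − 132 + 46 = 2.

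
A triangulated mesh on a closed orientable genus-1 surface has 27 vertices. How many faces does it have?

χ = 2 − 2·1 = 0, and every face is a triangle so 3F = 2E.
V − E + F = 0 with E = 3F/2 gives 27 − (3/2 − 1)·F = 0, so F = 54 and E = 81.

54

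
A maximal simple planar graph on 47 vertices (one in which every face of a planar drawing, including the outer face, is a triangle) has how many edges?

In a plane triangulation 3F = 2E and V − E + F = 2, so E = 3V − 6 = 3·47 − 6 = 135.

135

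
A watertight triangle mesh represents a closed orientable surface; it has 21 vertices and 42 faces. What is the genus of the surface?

1

Every face is a triangle, so 2E = 3·42 = 126, giving E = 63.
χ = V − E + F = 21 − 63 + 42 = 0.
For a closed orientable surface χ = 2 − 2g, so g = (2 − (0))/2 = 1.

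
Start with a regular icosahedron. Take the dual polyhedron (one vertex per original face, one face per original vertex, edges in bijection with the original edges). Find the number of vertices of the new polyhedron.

The base solid has V = 12, E = 30, F = 20.
The dual swaps V and F and preserves E: V′ = F = 20, E′ = E = 30, F′ = V = 12.

20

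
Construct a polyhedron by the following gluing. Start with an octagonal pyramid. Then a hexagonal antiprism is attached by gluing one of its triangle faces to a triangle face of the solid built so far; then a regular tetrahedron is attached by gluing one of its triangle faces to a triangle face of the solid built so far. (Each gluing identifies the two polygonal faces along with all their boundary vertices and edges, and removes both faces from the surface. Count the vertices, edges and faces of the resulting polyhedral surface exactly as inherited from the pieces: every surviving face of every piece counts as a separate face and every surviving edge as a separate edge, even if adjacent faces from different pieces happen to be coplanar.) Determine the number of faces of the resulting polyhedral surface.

An octagonal pyramid: V=9, E=16, F=9.
Attach a hexagonal antiprism (V=12, E=24, F=14) along a 3-gon: merge 3 vertices and 3 edges, delete both glued faces → V=18, E=37, F=21.
Attach a regular tetrahedron (V=4, E=6, F=4) along a 3-gon: merge 3 vertices and 3 edges, delete both glued faces → V=19, E=40, F=23.
Check: V − E + F = 19 − 40 + 23 = 2.

23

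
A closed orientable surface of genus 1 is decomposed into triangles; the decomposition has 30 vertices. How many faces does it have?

60

χ = 2 − 2·1 = 0, and every face is a triangle so 3F = 2E.
V − E + F = 0 with E = 3F/2 gives 30 − (3/2 − 1)·F = 0, so F = 60 and E = 90.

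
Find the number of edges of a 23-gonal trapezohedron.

The n-trapezohedron (dual of the n-antiprism) has V = 2·23 + 2 = 48, E = 4·23 = 92, F = 2·23 = 46.
Check: V − E + F = 48 − 92 + 46 = 2.

92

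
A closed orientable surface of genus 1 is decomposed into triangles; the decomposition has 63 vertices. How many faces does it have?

126

χ = 2 − 2·1 = 0, and every face is a triangle so 3F = 2E.
V − E + F = 0 with E = 3F/2 gives 63 − (3/2 − 1)·F = 0, so F = 126 and E = 189.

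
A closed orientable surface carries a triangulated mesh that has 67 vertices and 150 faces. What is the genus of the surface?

Every face is a triangle, so 2E = 3·150 = 450, giving E = 225.
χ = V − E + F = 67 − 225 + 150 = -8.
For a closed orientable surface χ = 2 − 2g, so g = (2 − (-8))/2 = 5.

5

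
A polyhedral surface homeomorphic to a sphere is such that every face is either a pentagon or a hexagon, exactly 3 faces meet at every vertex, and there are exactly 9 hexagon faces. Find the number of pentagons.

12

Let x be the number of pentagons; then F = 9 + x.
Edge–face incidences: 2E = 6·9 + 5·x = 54 + 5x.
Every vertex has degree 3, so 3V = 2E.
Euler: V − E + F = 2 ⇒ (2E)/3 − E + (9 + x) = 2.
Multiply by 6: 2·(2E) − 3·(2E) + 6·(9 + x) = 12, i.e. 54 + 6x − (54 + 5x) = 12.
Collecting terms: x = 12.
Then 2E = 54 + 5·12 = 114, so E = 57, V = 2E/3 = 38, F = 9 + 12 = 21.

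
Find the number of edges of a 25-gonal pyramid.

A pyramid on an n-gon base has one n-gon and n triangles: V = 25 + 1 = 26, E = 2·25 = 50, F = 25 + 1 = 26.

50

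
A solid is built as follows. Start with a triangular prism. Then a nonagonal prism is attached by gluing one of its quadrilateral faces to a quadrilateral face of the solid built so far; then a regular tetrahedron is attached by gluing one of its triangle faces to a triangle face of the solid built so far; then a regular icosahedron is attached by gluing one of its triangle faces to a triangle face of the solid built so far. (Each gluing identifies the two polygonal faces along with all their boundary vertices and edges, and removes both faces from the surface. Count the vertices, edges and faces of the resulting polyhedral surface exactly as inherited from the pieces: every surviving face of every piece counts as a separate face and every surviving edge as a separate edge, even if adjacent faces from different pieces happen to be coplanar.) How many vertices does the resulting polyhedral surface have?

A triangular prism: V=6, E=9, F=5.
Attach a nonagonal prism (V=18, E=27, F=11) along a 4-gon: merge 4 vertices and 4 edges, delete both glued faces → V=20, E=32, F=14.
Attach a regular tetrahedron (V=4, E=6, F=4) along a 3-gon: merge 3 vertices and 3 edges, delete both glued faces → V=21, E=35, F=16.
Attach a regular icosahedron (V=12, E=30, F=20) along a 3-gon: merge 3 vertices and 3 edges, delete both glued faces → V=30, E=62, F=34.
Check: V − E + F = 30 − 62 + 34 = 2.

30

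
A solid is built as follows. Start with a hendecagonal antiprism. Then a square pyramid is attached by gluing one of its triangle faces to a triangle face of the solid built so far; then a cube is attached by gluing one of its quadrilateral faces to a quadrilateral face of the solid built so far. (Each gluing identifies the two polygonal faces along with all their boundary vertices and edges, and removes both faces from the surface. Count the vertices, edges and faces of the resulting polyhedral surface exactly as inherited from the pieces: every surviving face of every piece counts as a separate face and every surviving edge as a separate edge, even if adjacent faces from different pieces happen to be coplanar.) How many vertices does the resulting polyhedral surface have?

28

A hendecagonal antiprism: V=22, E=44, F=24.
Attach a square pyramid (V=5, E=8, F=5) along a 3-gon: merge 3 vertices and 3 edges, delete both glued faces → V=24, E=49, F=27.
Attach a cube (V=8, E=12, F=6) along a 4-gon: merge 4 vertices and 4 edges, delete both glued faces → V=28, E=57, F=31.
Check: V − E + F = 28 − 57 + 31 = 2.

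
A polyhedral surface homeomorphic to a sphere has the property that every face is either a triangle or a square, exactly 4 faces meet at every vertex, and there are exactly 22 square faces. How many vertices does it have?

Let x be the number of triangles; then F = 22 + x.
Edge–face incidences: 2E = 4·22 + 3·x = 88 + 3x.
Every vertex has degree 4, so 4V = 2E.
Euler: V − E + F = 2 ⇒ (2E)/4 − E + (22 + x) = 2.
Multiply by 8: 2·(2E) − 4·(2E) + 8·(22 + x) = 16, i.e. 176 + 8x − 2·(88 + 3x) = 16.
Collecting terms: 2x = 16, so x = 8.
Then 2E = 88 + 3·8 = 112, so E = 56, V = 2E/4 = 28, F = 22 + 8 = 30.

28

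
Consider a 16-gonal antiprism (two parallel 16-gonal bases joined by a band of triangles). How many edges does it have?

64

An antiprism on an n-gon has two n-gon caps and 2n triangles: V = 2·16 = 32, E = 4·16 = 64, F = 2·16 + 2 = 34.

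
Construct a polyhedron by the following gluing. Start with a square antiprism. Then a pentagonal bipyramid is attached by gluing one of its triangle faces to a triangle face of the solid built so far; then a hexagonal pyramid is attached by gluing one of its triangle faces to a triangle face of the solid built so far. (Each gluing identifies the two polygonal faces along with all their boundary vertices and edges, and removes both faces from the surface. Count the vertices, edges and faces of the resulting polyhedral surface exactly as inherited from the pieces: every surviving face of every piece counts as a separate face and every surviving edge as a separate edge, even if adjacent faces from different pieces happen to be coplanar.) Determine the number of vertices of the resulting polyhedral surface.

A square antiprism: V=8, E=16, F=10.
Attach a pentagonal bipyramid (V=7, E=15, F=10) along a 3-gon: merge 3 vertices and 3 edges, delete both glued faces → V=12, E=28, F=18.
Attach a hexagonal pyramid (V=7, E=12, F=7) along a 3-gon: merge 3 vertices and 3 edges, delete both glued faces → V=16, E=37, F=23.
Check: V − E + F = 16 − 37 + 23 = 2.

16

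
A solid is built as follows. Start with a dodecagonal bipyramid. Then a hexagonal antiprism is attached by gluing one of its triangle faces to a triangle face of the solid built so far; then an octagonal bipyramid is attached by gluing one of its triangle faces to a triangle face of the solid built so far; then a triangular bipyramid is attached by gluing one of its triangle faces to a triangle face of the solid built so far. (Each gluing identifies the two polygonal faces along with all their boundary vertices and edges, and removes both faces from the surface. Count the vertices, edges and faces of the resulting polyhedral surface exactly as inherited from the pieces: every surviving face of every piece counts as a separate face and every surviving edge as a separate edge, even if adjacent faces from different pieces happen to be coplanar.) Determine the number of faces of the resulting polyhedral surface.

54

A dodecagonal bipyramid: V=14, E=36, F=24.
Attach a hexagonal antiprism (V=12, E=24, F=14) along a 3-gon: merge 3 vertices and 3 edges, delete both glued faces → V=23, E=57, F=36.
Attach an octagonal bipyramid (V=10, E=24, F=16) along a 3-gon: merge 3 vertices and 3 edges, delete both glued faces → V=30, E=78, F=50.
Attach a triangular bipyramid (V=5, E=9, F=6) along a 3-gon: merge 3 vertices and 3 edges, delete both glued faces → V=32, E=84, F=54.
Check: V − E + F = 32 − 84 + 54 = 2.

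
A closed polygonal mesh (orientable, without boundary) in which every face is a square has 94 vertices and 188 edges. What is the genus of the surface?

Every face is a square and each edge borders two faces, so 4F = 2·188, giving F = 94.
χ = V − E + F = 94 − 188 + 94 = 0.
For a closed orientable surface χ = 2 − 2g, so g = (2 − (0))/2 = 1.

1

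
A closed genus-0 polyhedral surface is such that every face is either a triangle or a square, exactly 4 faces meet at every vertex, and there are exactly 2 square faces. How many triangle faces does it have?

8

Let x be the number of triangles; then F = 2 + x.
Edge–face incidences: 2E = 4·2 + 3·x = 8 + 3x.
Every vertex has degree 4, so 4V = 2E.
Euler: V − E + F = 2 ⇒ (2E)/4 − E + (2 + x) = 2.
Multiply by 8: 2·(2E) − 4·(2E) + 8·(2 + x) = 16, i.e. 16 + 8x − 2·(8 + 3x) = 16.
Collecting terms: 2x = 16, so x = 8.
Then 2E = 8 + 3·8 = 32, so E = 16, V = 2E/4 = 8, F = 2 + 8 = 10.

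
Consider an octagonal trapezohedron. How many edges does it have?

32

The n-trapezohedron (dual of the n-antiprism) has V = 2·8 + 2 = 18, E = 4·8 = 32, F = 2·8 = 16.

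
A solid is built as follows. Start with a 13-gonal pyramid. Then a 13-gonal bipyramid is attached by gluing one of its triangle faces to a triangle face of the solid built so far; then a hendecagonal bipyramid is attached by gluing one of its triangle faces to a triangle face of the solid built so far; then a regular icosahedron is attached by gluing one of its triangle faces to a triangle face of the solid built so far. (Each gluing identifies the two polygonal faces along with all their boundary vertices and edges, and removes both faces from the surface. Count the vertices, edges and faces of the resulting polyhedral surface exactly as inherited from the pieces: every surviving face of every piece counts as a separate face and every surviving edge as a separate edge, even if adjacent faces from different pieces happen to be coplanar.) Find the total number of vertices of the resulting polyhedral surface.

45

A 13-gonal pyramid: V=14, E=26, F=14.
Attach a 13-gonal bipyramid (V=15, E=39, F=26) along a 3-gon: merge 3 vertices and 3 edges, delete both glued faces → V=26, E=62, F=38.
Attach a hendecagonal bipyramid (V=13, E=33, F=22) along a 3-gon: merge 3 vertices and 3 edges, delete both glued faces → V=36, E=92, F=58.
Attach a regular icosahedron (V=12, E=30, F=20) along a 3-gon: merge 3 vertices and 3 edges, delete both glued faces → V=45, E=119, F=76.
Check: V − E + F = 45 − 119 + 76 = 2.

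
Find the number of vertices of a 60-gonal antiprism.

An antiprism on an n-gon has two n-gon caps and 2n triangles: V = 2·60 = 120, E = 4·60 = 240, F = 2·60 + 2 = 122.

120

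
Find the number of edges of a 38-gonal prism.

114

A prism on an n-gon has two n-gon bases and n rectangular sides: V = 2·38 = 76, E = 3·38 = 114, F = 38 + 2 = 40.
Check: V − E + F = 76 − 114 + 40 = 2.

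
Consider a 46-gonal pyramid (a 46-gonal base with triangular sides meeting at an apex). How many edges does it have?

92

A pyramid on an n-gon base has one n-gon and n triangles: V = 46 + 1 = 47, E = 2·46 = 92, F = 46 + 1 = 47.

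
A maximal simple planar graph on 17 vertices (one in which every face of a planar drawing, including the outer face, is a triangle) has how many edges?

45

In a plane triangulation 3F = 2E and V − E + F = 2, so E = 3V − 6 = 3·17 − 6 = 45.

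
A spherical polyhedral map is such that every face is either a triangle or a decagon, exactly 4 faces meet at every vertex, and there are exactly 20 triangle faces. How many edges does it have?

Let x be the number of decagons; then F = 20 + x.
Edge–face incidences: 2E = 3·20 + 10·x = 60 + 10x.
Every vertex has degree 4, so 4V = 2E.
Euler: V − E + F = 2 ⇒ (2E)/4 − E + (20 + x) = 2.
Multiply by 8: 2·(2E) − 4·(2E) + 8·(20 + x) = 16, i.e. 160 + 8x − 2·(60 + 10x) = 16.
Collecting terms: −12x + 40 = 16, so −12x = −24, so x = 2.
Then 2E = 60 + 10·2 = 80, so E = 40, V = 2E/4 = 20, F = 20 + 2 = 22.

40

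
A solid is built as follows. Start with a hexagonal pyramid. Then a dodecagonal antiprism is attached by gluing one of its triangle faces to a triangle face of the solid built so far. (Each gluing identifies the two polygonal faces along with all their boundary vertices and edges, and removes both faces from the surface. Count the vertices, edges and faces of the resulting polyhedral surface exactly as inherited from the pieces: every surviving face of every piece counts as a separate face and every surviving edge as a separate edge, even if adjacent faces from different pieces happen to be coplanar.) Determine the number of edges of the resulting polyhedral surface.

57

A hexagonal pyramid: V=7, E=12, F=7.
Attach a dodecagonal antiprism (V=24, E=48, F=26) along a 3-gon: merge 3 vertices and 3 edges, delete both glued faces → V=28, E=57, F=31.
Check: V − E + F = 28 − 57 + 31 = 2.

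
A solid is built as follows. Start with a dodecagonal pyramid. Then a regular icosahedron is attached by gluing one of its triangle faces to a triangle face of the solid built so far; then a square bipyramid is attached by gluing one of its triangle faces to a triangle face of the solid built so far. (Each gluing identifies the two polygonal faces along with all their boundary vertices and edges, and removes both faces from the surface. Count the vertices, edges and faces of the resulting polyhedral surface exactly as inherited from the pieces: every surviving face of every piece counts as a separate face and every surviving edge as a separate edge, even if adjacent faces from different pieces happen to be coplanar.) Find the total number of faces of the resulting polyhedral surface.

A dodecagonal pyramid: V=13, E=24, F=13.
Attach a regular icosahedron (V=12, E=30, F=20) along a 3-gon: merge 3 vertices and 3 edges, delete both glued faces → V=22, E=51, F=31.
Attach a square bipyramid (V=6, E=12, F=8) along a 3-gon: merge 3 vertices and 3 edges, delete both glued faces → V=25, E=60, F=37.
Check: V − E + F = 25 − 60 + 37 = 2.

37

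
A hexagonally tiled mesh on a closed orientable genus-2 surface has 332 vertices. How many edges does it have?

χ = 2 − 2·2 = -2, and every face is a hexagon so 6F = 2E.
V − E + F = -2 with E = 6F/2 gives 332 − (6/2 − 1)·F = -2, so F = 167 and E = 501.

501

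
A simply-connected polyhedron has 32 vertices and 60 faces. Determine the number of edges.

Here V − E + F = 2.
E = V + F − (2) = 32 + 60 − (2) = 90.

90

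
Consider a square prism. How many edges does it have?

A prism on an n-gon has two n-gon bases and n rectangular sides: V = 2·4 = 8, E = 3·4 = 12, F = 4 + 2 = 6.

12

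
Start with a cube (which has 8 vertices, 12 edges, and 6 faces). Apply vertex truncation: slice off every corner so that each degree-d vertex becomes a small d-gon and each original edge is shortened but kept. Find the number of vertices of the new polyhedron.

Truncation replaces each original edge-end by a new vertex, so V′ = 2E = 24.
Each original edge survives, and each old vertex of degree d contributes d new edges; summing degrees gives Σd = 2E, so E′ = E + 2E = 3E = 36.
Each original face survives and each original vertex becomes one new face: F′ = F + V = 14.

24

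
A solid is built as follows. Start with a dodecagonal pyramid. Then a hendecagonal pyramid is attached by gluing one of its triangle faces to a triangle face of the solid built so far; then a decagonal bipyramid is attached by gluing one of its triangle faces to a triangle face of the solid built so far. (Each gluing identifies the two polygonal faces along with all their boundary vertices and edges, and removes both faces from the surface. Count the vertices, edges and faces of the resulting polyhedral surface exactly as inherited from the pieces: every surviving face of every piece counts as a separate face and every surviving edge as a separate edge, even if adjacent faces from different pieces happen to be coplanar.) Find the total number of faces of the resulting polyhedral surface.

41

A dodecagonal pyramid: V=13, E=24, F=13.
Attach a hendecagonal pyramid (V=12, E=22, F=12) along a 3-gon: merge 3 vertices and 3 edges, delete both glued faces → V=22, E=43, F=23.
Attach a decagonal bipyramid (V=12, E=30, F=20) along a 3-gon: merge 3 vertices and 3 edges, delete both glued faces → V=31, E=70, F=41.
Check: V − E + F = 31 − 70 + 41 = 2.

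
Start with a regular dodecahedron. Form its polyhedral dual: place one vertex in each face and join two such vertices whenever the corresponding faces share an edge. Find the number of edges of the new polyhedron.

30

The base solid has V = 20, E = 30, F = 12.
The dual swaps V and F and preserves E: V′ = F = 12, E′ = E = 30, F′ = V = 20.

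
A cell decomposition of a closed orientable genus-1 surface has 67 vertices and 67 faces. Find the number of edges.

For a closed orientable surface of genus 1, χ = 2 − 2·1 = 0.
E = V + F − (0) = 67 + 67 − (0) = 134.

134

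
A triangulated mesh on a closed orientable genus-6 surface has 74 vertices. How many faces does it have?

χ = 2 − 2·6 = -10, and every face is a triangle so 3F = 2E.
V − E + F = -10 with E = 3F/2 gives 74 − (3/2 − 1)·F = -10, so F = 168 and E = 252.

168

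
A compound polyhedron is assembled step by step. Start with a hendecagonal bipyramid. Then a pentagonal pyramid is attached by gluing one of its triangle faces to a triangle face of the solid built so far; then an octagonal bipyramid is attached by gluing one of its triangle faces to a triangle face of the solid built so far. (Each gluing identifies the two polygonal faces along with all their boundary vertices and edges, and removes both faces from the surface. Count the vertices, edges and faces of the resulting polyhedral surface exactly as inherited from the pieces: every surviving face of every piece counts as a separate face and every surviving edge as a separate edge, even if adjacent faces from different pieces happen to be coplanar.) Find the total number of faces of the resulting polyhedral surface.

40

A hendecagonal bipyramid: V=13, E=33, F=22.
Attach a pentagonal pyramid (V=6, E=10, F=6) along a 3-gon: merge 3 vertices and 3 edges, delete both glued faces → V=16, E=40, F=26.
Attach an octagonal bipyramid (V=10, E=24, F=16) along a 3-gon: merge 3 vertices and 3 edges, delete both glued faces → V=23, E=61, F=40.
Check: V − E + F = 23 − 61 + 40 = 2.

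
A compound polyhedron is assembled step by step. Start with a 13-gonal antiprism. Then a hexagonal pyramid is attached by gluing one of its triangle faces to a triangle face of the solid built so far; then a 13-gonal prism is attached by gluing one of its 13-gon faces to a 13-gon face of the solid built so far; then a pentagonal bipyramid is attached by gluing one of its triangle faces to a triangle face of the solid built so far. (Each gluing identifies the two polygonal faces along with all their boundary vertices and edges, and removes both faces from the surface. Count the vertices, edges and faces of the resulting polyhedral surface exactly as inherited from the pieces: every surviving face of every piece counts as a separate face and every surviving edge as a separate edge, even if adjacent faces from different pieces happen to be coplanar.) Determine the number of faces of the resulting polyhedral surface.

A 13-gonal antiprism: V=26, E=52, F=28.
Attach a hexagonal pyramid (V=7, E=12, F=7) along a 3-gon: merge 3 vertices and 3 edges, delete both glued faces → V=30, E=61, F=33.
Attach a 13-gonal prism (V=26, E=39, F=15) along a 13-gon: merge 13 vertices and 13 edges, delete both glued faces → V=43, E=87, F=46.
Attach a pentagonal bipyramid (V=7, E=15, F=10) along a 3-gon: merge 3 vertices and 3 edges, delete both glued faces → V=47, E=99, F=54.
Check: V − E + F = 47 − 99 + 54 = 2.

54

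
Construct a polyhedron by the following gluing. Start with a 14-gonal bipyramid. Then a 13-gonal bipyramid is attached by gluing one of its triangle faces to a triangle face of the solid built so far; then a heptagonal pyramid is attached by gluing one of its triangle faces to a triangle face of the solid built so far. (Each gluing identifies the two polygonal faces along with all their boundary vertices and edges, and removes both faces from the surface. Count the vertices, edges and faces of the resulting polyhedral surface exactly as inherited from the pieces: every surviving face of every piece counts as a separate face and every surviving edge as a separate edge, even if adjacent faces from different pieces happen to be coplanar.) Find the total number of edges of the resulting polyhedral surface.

A 14-gonal bipyramid: V=16, E=42, F=28.
Attach a 13-gonal bipyramid (V=15, E=39, F=26) along a 3-gon: merge 3 vertices and 3 edges, delete both glued faces → V=28, E=78, F=52.
Attach a heptagonal pyramid (V=8, E=14, F=8) along a 3-gon: merge 3 vertices and 3 edges, delete both glued faces → V=33, E=89, F=58.
Check: V − E + F = 33 − 89 + 58 = 2.

89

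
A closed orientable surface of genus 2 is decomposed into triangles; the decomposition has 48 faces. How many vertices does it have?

22

χ = 2 − 2·2 = -2, and every face is a triangle so 3F = 2E.
E = 3·48/2 = 72. Then V = -2 + E − F = -2 + 72 − 48 = 22.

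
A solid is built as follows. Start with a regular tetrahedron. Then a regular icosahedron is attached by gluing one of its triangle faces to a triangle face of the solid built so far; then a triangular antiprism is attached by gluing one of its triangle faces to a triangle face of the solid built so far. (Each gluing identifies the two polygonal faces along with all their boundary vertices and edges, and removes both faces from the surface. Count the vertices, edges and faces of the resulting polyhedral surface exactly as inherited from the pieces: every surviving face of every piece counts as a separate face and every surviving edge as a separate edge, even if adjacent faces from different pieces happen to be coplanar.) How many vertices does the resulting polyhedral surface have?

A regular tetrahedron: V=4, E=6, F=4.
Attach a regular icosahedron (V=12, E=30, F=20) along a 3-gon: merge 3 vertices and 3 edges, delete both glued faces → V=13, E=33, F=22.
Attach a triangular antiprism (V=6, E=12, F=8) along a 3-gon: merge 3 vertices and 3 edges, delete both glued faces → V=16, E=42, F=28.
Check: V − E + F = 16 − 42 + 28 = 2.

16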